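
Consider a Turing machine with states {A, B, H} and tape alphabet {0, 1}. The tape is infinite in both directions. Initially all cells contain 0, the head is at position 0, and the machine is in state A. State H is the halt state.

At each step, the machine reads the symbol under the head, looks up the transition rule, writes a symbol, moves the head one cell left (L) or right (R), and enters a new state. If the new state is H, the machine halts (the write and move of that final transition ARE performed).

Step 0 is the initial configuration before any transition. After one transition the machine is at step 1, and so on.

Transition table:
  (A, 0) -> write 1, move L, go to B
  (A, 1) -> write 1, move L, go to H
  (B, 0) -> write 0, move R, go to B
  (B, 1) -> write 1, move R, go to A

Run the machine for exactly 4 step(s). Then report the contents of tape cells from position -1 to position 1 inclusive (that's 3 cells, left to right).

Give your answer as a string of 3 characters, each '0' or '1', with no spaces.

Step 1: in state A at pos 0, read 0 -> (A,0)->write 1,move L,goto B. Now: state=B, head=-1, tape[-2..1]=0010 (head:  ^)
Step 2: in state B at pos -1, read 0 -> (B,0)->write 0,move R,goto B. Now: state=B, head=0, tape[-2..1]=0010 (head:   ^)
Step 3: in state B at pos 0, read 1 -> (B,1)->write 1,move R,goto A. Now: state=A, head=1, tape[-2..2]=00100 (head:    ^)
Step 4: in state A at pos 1, read 0 -> (A,0)->write 1,move L,goto B. Now: state=B, head=0, tape[-2..2]=00110 (head:   ^)

Answer: 011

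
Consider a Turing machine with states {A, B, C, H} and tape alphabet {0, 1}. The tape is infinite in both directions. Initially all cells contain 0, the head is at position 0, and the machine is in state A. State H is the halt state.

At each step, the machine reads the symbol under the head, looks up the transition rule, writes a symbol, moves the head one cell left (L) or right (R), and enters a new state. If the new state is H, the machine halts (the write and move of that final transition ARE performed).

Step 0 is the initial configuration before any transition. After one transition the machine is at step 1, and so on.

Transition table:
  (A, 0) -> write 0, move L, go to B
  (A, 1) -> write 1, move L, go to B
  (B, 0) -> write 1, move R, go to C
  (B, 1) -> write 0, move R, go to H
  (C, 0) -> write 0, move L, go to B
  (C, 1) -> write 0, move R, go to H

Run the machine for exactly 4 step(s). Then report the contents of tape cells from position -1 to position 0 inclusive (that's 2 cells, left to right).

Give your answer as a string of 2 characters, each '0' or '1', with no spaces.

Step 1: in state A at pos 0, read 0 -> (A,0)->write 0,move L,goto B. Now: state=B, head=-1, tape[-2..1]=0000 (head:  ^)
Step 2: in state B at pos -1, read 0 -> (B,0)->write 1,move R,goto C. Now: state=C, head=0, tape[-2..1]=0100 (head:   ^)
Step 3: in state C at pos 0, read 0 -> (C,0)->write 0,move L,goto B. Now: state=B, head=-1, tape[-2..1]=0100 (head:  ^)
Step 4: in state B at pos -1, read 1 -> (B,1)->write 0,move R,goto H. Now: state=H, head=0, tape[-2..1]=0000 (head:   ^)

Answer: 00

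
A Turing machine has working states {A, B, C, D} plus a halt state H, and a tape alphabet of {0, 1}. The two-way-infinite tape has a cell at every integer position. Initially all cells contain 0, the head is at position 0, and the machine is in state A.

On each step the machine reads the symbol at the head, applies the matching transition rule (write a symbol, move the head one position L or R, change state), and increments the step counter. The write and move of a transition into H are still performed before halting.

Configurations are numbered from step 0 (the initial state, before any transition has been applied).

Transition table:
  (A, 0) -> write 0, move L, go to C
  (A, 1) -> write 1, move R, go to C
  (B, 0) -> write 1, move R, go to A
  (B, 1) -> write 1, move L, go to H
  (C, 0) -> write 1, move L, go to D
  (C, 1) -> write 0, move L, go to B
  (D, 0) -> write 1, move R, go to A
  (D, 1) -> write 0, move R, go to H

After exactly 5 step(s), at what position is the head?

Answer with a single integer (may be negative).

Step 1: in state A at pos 0, read 0 -> (A,0)->write 0,move L,goto C. Now: state=C, head=-1, tape[-2..1]=0000 (head:  ^)
Step 2: in state C at pos -1, read 0 -> (C,0)->write 1,move L,goto D. Now: state=D, head=-2, tape[-3..1]=00100 (head:  ^)
Step 3: in state D at pos -2, read 0 -> (D,0)->write 1,move R,goto A. Now: state=A, head=-1, tape[-3..1]=01100 (head:   ^)
Step 4: in state A at pos -1, read 1 -> (A,1)->write 1,move R,goto C. Now: state=C, head=0, tape[-3..1]=01100 (head:    ^)
Step 5: in state C at pos 0, read 0 -> (C,0)->write 1,move L,goto D. Now: state=D, head=-1, tape[-3..1]=01110 (head:   ^)

Answer: -1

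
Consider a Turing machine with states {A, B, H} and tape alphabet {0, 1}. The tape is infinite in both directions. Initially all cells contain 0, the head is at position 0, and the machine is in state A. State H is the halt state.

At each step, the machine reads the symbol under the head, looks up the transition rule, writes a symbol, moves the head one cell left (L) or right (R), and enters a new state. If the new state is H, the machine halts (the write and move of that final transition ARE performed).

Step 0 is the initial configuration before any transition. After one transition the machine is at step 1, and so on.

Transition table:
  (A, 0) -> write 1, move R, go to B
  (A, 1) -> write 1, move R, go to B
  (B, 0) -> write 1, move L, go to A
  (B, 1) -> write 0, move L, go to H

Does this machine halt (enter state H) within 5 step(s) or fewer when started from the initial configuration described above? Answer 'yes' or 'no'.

Step 1: in state A at pos 0, read 0 -> (A,0)->write 1,move R,goto B. Now: state=B, head=1, tape[-1..2]=0100 (head:   ^)
Step 2: in state B at pos 1, read 0 -> (B,0)->write 1,move L,goto A. Now: state=A, head=0, tape[-1..2]=0110 (head:  ^)
Step 3: in state A at pos 0, read 1 -> (A,1)->write 1,move R,goto B. Now: state=B, head=1, tape[-1..2]=0110 (head:   ^)
Step 4: in state B at pos 1, read 1 -> (B,1)->write 0,move L,goto H. Now: state=H, head=0, tape[-1..2]=0100 (head:  ^)
State H reached at step 4; 4 <= 5 -> yes

Answer: yes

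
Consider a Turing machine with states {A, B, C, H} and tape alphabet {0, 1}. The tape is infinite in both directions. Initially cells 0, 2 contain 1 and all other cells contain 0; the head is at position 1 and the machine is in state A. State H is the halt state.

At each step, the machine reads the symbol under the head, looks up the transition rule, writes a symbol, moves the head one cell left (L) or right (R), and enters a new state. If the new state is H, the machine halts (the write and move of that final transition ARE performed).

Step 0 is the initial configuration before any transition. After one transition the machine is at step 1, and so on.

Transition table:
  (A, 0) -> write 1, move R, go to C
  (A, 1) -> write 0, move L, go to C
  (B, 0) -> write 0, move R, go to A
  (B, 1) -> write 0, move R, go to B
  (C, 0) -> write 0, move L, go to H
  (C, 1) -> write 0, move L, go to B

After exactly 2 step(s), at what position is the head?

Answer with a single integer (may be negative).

Answer: 1

Derivation:
Step 1: in state A at pos 1, read 0 -> (A,0)->write 1,move R,goto C. Now: state=C, head=2, tape[-1..3]=01110 (head:    ^)
Step 2: in state C at pos 2, read 1 -> (C,1)->write 0,move L,goto B. Now: state=B, head=1, tape[-1..3]=01100 (head:   ^)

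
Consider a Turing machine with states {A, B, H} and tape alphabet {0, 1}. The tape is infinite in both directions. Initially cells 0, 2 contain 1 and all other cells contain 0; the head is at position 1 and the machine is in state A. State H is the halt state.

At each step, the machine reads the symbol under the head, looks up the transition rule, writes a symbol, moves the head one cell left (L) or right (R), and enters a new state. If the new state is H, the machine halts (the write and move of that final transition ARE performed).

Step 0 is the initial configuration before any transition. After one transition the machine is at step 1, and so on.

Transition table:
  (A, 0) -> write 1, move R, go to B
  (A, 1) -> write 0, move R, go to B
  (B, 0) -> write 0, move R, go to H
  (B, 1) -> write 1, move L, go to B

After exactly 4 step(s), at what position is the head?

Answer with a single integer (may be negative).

Answer: -1

Derivation:
Step 1: in state A at pos 1, read 0 -> (A,0)->write 1,move R,goto B. Now: state=B, head=2, tape[-1..3]=01110 (head:    ^)
Step 2: in state B at pos 2, read 1 -> (B,1)->write 1,move L,goto B. Now: state=B, head=1, tape[-1..3]=01110 (head:   ^)
Step 3: in state B at pos 1, read 1 -> (B,1)->write 1,move L,goto B. Now: state=B, head=0, tape[-1..3]=01110 (head:  ^)
Step 4: in state B at pos 0, read 1 -> (B,1)->write 1,move L,goto B. Now: state=B, head=-1, tape[-2..3]=001110 (head:  ^)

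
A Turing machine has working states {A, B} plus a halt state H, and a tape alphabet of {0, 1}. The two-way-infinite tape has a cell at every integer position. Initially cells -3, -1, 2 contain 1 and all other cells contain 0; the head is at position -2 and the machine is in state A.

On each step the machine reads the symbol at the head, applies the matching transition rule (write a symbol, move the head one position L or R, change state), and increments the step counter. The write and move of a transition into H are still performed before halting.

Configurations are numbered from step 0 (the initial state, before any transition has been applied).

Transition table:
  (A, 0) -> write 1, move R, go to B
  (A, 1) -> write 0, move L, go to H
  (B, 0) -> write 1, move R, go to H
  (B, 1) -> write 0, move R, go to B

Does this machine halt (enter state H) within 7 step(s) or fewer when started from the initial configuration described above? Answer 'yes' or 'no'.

Step 1: in state A at pos -2, read 0 -> (A,0)->write 1,move R,goto B. Now: state=B, head=-1, tape[-4..3]=01110010 (head:    ^)
Step 2: in state B at pos -1, read 1 -> (B,1)->write 0,move R,goto B. Now: state=B, head=0, tape[-4..3]=01100010 (head:     ^)
Step 3: in state B at pos 0, read 0 -> (B,0)->write 1,move R,goto H. Now: state=H, head=1, tape[-4..3]=01101010 (head:      ^)
State H reached at step 3; 3 <= 7 -> yes

Answer: yes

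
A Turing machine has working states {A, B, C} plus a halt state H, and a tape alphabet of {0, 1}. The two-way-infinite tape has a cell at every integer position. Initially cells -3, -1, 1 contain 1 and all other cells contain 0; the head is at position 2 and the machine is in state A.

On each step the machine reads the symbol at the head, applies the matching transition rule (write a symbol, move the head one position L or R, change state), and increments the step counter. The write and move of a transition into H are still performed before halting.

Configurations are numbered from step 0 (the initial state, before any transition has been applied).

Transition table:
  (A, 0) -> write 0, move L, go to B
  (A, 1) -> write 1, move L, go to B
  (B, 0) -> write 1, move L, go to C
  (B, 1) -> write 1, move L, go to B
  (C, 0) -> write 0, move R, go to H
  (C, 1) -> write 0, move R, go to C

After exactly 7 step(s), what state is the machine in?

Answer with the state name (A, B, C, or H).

Answer: H

Derivation:
Step 1: in state A at pos 2, read 0 -> (A,0)->write 0,move L,goto B. Now: state=B, head=1, tape[-4..3]=01010100 (head:      ^)
Step 2: in state B at pos 1, read 1 -> (B,1)->write 1,move L,goto B. Now: state=B, head=0, tape[-4..3]=01010100 (head:     ^)
Step 3: in state B at pos 0, read 0 -> (B,0)->write 1,move L,goto C. Now: state=C, head=-1, tape[-4..3]=01011100 (head:    ^)
Step 4: in state C at pos -1, read 1 -> (C,1)->write 0,move R,goto C. Now: state=C, head=0, tape[-4..3]=01001100 (head:     ^)
Step 5: in state C at pos 0, read 1 -> (C,1)->write 0,move R,goto C. Now: state=C, head=1, tape[-4..3]=01000100 (head:      ^)
Step 6: in state C at pos 1, read 1 -> (C,1)->write 0,move R,goto C. Now: state=C, head=2, tape[-4..3]=01000000 (head:       ^)
Step 7: in state C at pos 2, read 0 -> (C,0)->write 0,move R,goto H. Now: state=H, head=3, tape[-4..4]=010000000 (head:        ^)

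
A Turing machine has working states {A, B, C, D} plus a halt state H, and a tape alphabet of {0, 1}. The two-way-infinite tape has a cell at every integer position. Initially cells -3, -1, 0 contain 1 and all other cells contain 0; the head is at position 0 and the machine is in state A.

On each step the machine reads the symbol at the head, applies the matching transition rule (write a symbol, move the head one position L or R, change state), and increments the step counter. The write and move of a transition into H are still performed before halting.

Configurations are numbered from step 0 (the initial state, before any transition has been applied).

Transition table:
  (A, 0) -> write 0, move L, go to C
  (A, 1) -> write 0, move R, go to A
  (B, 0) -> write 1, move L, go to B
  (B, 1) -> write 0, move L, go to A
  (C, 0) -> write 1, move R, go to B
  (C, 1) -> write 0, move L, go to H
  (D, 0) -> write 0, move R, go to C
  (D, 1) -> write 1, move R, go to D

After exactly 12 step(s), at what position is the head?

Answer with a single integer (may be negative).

Step 1: in state A at pos 0, read 1 -> (A,1)->write 0,move R,goto A. Now: state=A, head=1, tape[-4..2]=0101000 (head:      ^)
Step 2: in state A at pos 1, read 0 -> (A,0)->write 0,move L,goto C. Now: state=C, head=0, tape[-4..2]=0101000 (head:     ^)
Step 3: in state C at pos 0, read 0 -> (C,0)->write 1,move R,goto B. Now: state=B, head=1, tape[-4..2]=0101100 (head:      ^)
Step 4: in state B at pos 1, read 0 -> (B,0)->write 1,move L,goto B. Now: state=B, head=0, tape[-4..2]=0101110 (head:     ^)
Step 5: in state B at pos 0, read 1 -> (B,1)->write 0,move L,goto A. Now: state=A, head=-1, tape[-4..2]=0101010 (head:    ^)
Step 6: in state A at pos -1, read 1 -> (A,1)->write 0,move R,goto A. Now: state=A, head=0, tape[-4..2]=0100010 (head:     ^)
Step 7: in state A at pos 0, read 0 -> (A,0)->write 0,move L,goto C. Now: state=C, head=-1, tape[-4..2]=0100010 (head:    ^)
Step 8: in state C at pos -1, read 0 -> (C,0)->write 1,move R,goto B. Now: state=B, head=0, tape[-4..2]=0101010 (head:     ^)
Step 9: in state B at pos 0, read 0 -> (B,0)->write 1,move L,goto B. Now: state=B, head=-1, tape[-4..2]=0101110 (head:    ^)
Step 10: in state B at pos -1, read 1 -> (B,1)->write 0,move L,goto A. Now: state=A, head=-2, tape[-4..2]=0100110 (head:   ^)
Step 11: in state A at pos -2, read 0 -> (A,0)->write 0,move L,goto C. Now: state=C, head=-3, tape[-4..2]=0100110 (head:  ^)
Step 12: in state C at pos -3, read 1 -> (C,1)->write 0,move L,goto H. Now: state=H, head=-4, tape[-5..2]=00000110 (head:  ^)

Answer: -4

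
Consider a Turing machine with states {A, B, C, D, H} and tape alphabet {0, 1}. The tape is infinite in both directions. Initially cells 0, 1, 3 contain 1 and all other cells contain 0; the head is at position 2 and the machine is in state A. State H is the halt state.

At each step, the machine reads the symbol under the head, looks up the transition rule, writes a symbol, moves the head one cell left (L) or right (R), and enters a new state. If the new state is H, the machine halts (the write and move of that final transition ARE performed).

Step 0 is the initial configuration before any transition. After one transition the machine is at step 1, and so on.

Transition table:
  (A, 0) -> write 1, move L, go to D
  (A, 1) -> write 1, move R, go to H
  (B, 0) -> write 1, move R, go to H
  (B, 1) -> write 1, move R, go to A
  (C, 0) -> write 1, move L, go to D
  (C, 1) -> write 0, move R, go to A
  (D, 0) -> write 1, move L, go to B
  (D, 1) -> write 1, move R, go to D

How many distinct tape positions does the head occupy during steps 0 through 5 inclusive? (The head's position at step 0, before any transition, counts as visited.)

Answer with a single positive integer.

Answer: 4

Derivation:
Step 1: in state A at pos 2, read 0 -> (A,0)->write 1,move L,goto D. Now: state=D, head=1, tape[-1..4]=011110 (head:   ^)
Step 2: in state D at pos 1, read 1 -> (D,1)->write 1,move R,goto D. Now: state=D, head=2, tape[-1..4]=011110 (head:    ^)
Step 3: in state D at pos 2, read 1 -> (D,1)->write 1,move R,goto D. Now: state=D, head=3, tape[-1..4]=011110 (head:     ^)
Step 4: in state D at pos 3, read 1 -> (D,1)->write 1,move R,goto D. Now: state=D, head=4, tape[-1..5]=0111100 (head:      ^)
Step 5: in state D at pos 4, read 0 -> (D,0)->write 1,move L,goto B. Now: state=B, head=3, tape[-1..5]=0111110 (head:     ^)
Head positions at steps 0..5: starting at 2, distinct positions visited = {1, 2, 3, 4} -> 4 position(s)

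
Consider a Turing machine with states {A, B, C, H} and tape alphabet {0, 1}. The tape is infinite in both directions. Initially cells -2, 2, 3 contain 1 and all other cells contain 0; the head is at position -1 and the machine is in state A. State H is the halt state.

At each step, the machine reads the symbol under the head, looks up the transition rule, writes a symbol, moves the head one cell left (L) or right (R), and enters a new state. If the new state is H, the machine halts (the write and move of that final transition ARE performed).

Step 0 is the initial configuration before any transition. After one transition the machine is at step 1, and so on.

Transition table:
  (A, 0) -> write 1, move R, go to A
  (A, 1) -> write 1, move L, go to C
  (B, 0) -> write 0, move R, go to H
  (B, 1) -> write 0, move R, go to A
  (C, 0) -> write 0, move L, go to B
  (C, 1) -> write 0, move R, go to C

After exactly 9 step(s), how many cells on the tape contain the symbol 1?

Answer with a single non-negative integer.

Step 1: in state A at pos -1, read 0 -> (A,0)->write 1,move R,goto A. Now: state=A, head=0, tape[-3..4]=01100110 (head:    ^)
Step 2: in state A at pos 0, read 0 -> (A,0)->write 1,move R,goto A. Now: state=A, head=1, tape[-3..4]=01110110 (head:     ^)
Step 3: in state A at pos 1, read 0 -> (A,0)->write 1,move R,goto A. Now: state=A, head=2, tape[-3..4]=01111110 (head:      ^)
Step 4: in state A at pos 2, read 1 -> (A,1)->write 1,move L,goto C. Now: state=C, head=1, tape[-3..4]=01111110 (head:     ^)
Step 5: in state C at pos 1, read 1 -> (C,1)->write 0,move R,goto C. Now: state=C, head=2, tape[-3..4]=01110110 (head:      ^)
Step 6: in state C at pos 2, read 1 -> (C,1)->write 0,move R,goto C. Now: state=C, head=3, tape[-3..4]=01110010 (head:       ^)
Step 7: in state C at pos 3, read 1 -> (C,1)->write 0,move R,goto C. Now: state=C, head=4, tape[-3..5]=011100000 (head:        ^)
Step 8: in state C at pos 4, read 0 -> (C,0)->write 0,move L,goto B. Now: state=B, head=3, tape[-3..5]=011100000 (head:       ^)
Step 9: in state B at pos 3, read 0 -> (B,0)->write 0,move R,goto H. Now: state=H, head=4, tape[-3..5]=011100000 (head:        ^)
Cells containing 1 after step 9: {-2, -1, 0} -> 3 cell(s)

Answer: 3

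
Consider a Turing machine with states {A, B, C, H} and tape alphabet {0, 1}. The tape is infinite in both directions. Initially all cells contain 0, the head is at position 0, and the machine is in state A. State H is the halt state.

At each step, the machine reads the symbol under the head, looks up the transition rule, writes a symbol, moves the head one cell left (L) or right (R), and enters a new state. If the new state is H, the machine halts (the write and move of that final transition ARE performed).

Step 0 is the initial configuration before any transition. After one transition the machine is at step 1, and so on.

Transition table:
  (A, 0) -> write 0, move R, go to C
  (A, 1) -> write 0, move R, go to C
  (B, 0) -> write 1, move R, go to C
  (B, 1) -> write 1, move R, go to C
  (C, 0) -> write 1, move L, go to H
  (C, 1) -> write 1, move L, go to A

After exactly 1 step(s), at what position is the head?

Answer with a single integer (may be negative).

Answer: 1

Derivation:
Step 1: in state A at pos 0, read 0 -> (A,0)->write 0,move R,goto C. Now: state=C, head=1, tape[-1..2]=0000 (head:   ^)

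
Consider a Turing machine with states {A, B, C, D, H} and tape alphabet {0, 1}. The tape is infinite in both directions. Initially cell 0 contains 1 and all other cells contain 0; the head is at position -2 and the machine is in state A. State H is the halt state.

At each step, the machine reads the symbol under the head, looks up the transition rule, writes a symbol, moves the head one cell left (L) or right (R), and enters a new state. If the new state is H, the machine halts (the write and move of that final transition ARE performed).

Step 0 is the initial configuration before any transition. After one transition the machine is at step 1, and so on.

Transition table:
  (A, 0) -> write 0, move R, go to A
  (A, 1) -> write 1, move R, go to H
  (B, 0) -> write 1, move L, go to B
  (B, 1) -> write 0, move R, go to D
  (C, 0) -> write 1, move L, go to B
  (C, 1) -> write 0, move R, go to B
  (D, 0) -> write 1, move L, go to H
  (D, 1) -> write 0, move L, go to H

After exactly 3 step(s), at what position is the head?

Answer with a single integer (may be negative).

Answer: 1

Derivation:
Step 1: in state A at pos -2, read 0 -> (A,0)->write 0,move R,goto A. Now: state=A, head=-1, tape[-3..1]=00010 (head:   ^)
Step 2: in state A at pos -1, read 0 -> (A,0)->write 0,move R,goto A. Now: state=A, head=0, tape[-3..1]=00010 (head:    ^)
Step 3: in state A at pos 0, read 1 -> (A,1)->write 1,move R,goto H. Now: state=H, head=1, tape[-3..2]=000100 (head:     ^)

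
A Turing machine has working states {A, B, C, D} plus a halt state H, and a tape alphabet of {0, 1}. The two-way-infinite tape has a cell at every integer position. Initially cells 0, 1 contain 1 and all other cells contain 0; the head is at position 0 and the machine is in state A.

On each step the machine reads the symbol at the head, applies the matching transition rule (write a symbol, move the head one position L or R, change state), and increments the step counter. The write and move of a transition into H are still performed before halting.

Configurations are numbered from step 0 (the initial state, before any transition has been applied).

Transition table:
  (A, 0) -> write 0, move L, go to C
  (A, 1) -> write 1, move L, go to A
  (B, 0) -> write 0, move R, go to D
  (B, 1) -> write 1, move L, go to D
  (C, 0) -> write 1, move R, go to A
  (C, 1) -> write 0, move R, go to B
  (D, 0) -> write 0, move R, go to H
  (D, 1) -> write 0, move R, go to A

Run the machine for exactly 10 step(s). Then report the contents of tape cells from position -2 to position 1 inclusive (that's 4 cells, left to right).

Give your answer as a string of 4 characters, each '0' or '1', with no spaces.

Answer: 0101

Derivation:
Step 1: in state A at pos 0, read 1 -> (A,1)->write 1,move L,goto A. Now: state=A, head=-1, tape[-2..2]=00110 (head:  ^)
Step 2: in state A at pos -1, read 0 -> (A,0)->write 0,move L,goto C. Now: state=C, head=-2, tape[-3..2]=000110 (head:  ^)
Step 3: in state C at pos -2, read 0 -> (C,0)->write 1,move R,goto A. Now: state=A, head=-1, tape[-3..2]=010110 (head:   ^)
Step 4: in state A at pos -1, read 0 -> (A,0)->write 0,move L,goto C. Now: state=C, head=-2, tape[-3..2]=010110 (head:  ^)
Step 5: in state C at pos -2, read 1 -> (C,1)->write 0,move R,goto B. Now: state=B, head=-1, tape[-3..2]=000110 (head:   ^)
Step 6: in state B at pos -1, read 0 -> (B,0)->write 0,move R,goto D. Now: state=D, head=0, tape[-3..2]=000110 (head:    ^)
Step 7: in state D at pos 0, read 1 -> (D,1)->write 0,move R,goto A. Now: state=A, head=1, tape[-3..2]=000010 (head:     ^)
Step 8: in state A at pos 1, read 1 -> (A,1)->write 1,move L,goto A. Now: state=A, head=0, tape[-3..2]=000010 (head:    ^)
Step 9: in state A at pos 0, read 0 -> (A,0)->write 0,move L,goto C. Now: state=C, head=-1, tape[-3..2]=000010 (head:   ^)
Step 10: in state C at pos -1, read 0 -> (C,0)->write 1,move R,goto A. Now: state=A, head=0, tape[-3..2]=001010 (head:    ^)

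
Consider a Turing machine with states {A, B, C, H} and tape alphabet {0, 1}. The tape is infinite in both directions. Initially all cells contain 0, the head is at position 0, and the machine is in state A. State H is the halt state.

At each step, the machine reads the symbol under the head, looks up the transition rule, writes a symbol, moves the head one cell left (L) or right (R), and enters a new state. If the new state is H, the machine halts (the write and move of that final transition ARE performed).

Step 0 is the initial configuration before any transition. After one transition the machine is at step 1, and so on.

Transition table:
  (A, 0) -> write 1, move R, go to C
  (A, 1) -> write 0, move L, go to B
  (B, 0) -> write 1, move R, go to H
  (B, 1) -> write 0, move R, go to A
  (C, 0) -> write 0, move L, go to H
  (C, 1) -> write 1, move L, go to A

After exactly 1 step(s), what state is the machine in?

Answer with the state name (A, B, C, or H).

Answer: C

Derivation:
Step 1: in state A at pos 0, read 0 -> (A,0)->write 1,move R,goto C. Now: state=C, head=1, tape[-1..2]=0100 (head:   ^)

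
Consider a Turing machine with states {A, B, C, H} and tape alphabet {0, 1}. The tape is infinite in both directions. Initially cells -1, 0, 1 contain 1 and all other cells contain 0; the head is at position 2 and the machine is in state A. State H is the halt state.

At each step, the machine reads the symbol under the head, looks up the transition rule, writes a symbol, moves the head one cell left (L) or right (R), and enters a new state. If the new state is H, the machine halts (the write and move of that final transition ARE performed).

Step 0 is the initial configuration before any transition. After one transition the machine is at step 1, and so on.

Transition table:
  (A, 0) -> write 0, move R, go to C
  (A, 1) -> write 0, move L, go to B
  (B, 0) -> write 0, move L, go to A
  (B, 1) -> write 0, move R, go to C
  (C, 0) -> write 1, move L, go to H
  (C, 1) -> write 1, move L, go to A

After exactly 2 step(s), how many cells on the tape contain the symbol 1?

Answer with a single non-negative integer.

Answer: 4

Derivation:
Step 1: in state A at pos 2, read 0 -> (A,0)->write 0,move R,goto C. Now: state=C, head=3, tape[-2..4]=0111000 (head:      ^)
Step 2: in state C at pos 3, read 0 -> (C,0)->write 1,move L,goto H. Now: state=H, head=2, tape[-2..4]=0111010 (head:     ^)
Cells containing 1 after step 2: {-1, 0, 1, 3} -> 4 cell(s)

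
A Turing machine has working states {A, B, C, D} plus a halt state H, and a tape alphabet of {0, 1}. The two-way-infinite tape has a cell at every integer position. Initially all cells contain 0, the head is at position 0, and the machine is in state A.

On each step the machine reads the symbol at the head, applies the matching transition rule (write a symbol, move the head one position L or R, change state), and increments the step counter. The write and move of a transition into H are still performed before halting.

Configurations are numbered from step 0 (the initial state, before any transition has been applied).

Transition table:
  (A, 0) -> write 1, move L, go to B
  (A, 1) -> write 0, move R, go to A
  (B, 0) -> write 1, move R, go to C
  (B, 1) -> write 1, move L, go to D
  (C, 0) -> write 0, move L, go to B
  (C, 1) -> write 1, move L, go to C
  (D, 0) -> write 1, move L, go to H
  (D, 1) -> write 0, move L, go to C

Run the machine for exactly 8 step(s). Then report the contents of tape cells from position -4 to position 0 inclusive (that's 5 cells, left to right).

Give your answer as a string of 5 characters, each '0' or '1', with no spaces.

Step 1: in state A at pos 0, read 0 -> (A,0)->write 1,move L,goto B. Now: state=B, head=-1, tape[-2..1]=0010 (head:  ^)
Step 2: in state B at pos -1, read 0 -> (B,0)->write 1,move R,goto C. Now: state=C, head=0, tape[-2..1]=0110 (head:   ^)
Step 3: in state C at pos 0, read 1 -> (C,1)->write 1,move L,goto C. Now: state=C, head=-1, tape[-2..1]=0110 (head:  ^)
Step 4: in state C at pos -1, read 1 -> (C,1)->write 1,move L,goto C. Now: state=C, head=-2, tape[-3..1]=00110 (head:  ^)
Step 5: in state C at pos -2, read 0 -> (C,0)->write 0,move L,goto B. Now: state=B, head=-3, tape[-4..1]=000110 (head:  ^)
Step 6: in state B at pos -3, read 0 -> (B,0)->write 1,move R,goto C. Now: state=C, head=-2, tape[-4..1]=010110 (head:   ^)
Step 7: in state C at pos -2, read 0 -> (C,0)->write 0,move L,goto B. Now: state=B, head=-3, tape[-4..1]=010110 (head:  ^)
Step 8: in state B at pos -3, read 1 -> (B,1)->write 1,move L,goto D. Now: state=D, head=-4, tape[-5..1]=0010110 (head:  ^)

Answer: 01011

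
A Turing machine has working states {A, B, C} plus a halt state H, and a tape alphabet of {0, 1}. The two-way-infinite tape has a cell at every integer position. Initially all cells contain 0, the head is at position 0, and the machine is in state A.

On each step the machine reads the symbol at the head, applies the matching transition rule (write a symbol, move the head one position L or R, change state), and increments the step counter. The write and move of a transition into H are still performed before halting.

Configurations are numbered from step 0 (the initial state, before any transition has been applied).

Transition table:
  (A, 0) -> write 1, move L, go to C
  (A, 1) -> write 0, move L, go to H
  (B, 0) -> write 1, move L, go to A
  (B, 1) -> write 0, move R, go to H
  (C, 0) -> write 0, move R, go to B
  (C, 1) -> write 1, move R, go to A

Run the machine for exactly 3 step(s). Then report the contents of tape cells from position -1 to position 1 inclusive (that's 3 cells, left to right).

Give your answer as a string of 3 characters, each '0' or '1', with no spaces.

Answer: 000

Derivation:
Step 1: in state A at pos 0, read 0 -> (A,0)->write 1,move L,goto C. Now: state=C, head=-1, tape[-2..1]=0010 (head:  ^)
Step 2: in state C at pos -1, read 0 -> (C,0)->write 0,move R,goto B. Now: state=B, head=0, tape[-2..1]=0010 (head:   ^)
Step 3: in state B at pos 0, read 1 -> (B,1)->write 0,move R,goto H. Now: state=H, head=1, tape[-2..2]=00000 (head:    ^)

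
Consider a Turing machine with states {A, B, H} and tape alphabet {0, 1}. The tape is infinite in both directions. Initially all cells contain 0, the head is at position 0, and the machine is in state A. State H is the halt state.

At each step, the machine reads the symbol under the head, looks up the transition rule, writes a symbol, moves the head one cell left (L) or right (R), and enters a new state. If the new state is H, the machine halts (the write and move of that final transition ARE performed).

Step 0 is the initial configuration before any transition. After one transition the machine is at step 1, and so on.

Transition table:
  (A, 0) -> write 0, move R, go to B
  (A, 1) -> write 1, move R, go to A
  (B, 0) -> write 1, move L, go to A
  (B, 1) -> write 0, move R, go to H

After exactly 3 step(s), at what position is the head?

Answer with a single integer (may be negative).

Step 1: in state A at pos 0, read 0 -> (A,0)->write 0,move R,goto B. Now: state=B, head=1, tape[-1..2]=0000 (head:   ^)
Step 2: in state B at pos 1, read 0 -> (B,0)->write 1,move L,goto A. Now: state=A, head=0, tape[-1..2]=0010 (head:  ^)
Step 3: in state A at pos 0, read 0 -> (A,0)->write 0,move R,goto B. Now: state=B, head=1, tape[-1..2]=0010 (head:   ^)

Answer: 1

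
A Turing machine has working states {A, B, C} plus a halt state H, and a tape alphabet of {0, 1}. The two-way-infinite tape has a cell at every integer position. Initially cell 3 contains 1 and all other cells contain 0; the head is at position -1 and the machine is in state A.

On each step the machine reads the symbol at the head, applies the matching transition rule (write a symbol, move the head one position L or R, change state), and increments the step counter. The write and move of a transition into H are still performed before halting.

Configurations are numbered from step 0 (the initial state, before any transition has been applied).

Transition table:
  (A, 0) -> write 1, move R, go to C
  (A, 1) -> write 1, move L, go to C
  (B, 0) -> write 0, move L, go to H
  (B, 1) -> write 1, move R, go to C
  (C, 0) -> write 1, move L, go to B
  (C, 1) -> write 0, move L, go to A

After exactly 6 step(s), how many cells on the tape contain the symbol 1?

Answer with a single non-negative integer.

Step 1: in state A at pos -1, read 0 -> (A,0)->write 1,move R,goto C. Now: state=C, head=0, tape[-2..4]=0100010 (head:   ^)
Step 2: in state C at pos 0, read 0 -> (C,0)->write 1,move L,goto B. Now: state=B, head=-1, tape[-2..4]=0110010 (head:  ^)
Step 3: in state B at pos -1, read 1 -> (B,1)->write 1,move R,goto C. Now: state=C, head=0, tape[-2..4]=0110010 (head:   ^)
Step 4: in state C at pos 0, read 1 -> (C,1)->write 0,move L,goto A. Now: state=A, head=-1, tape[-2..4]=0100010 (head:  ^)
Step 5: in state A at pos -1, read 1 -> (A,1)->write 1,move L,goto C. Now: state=C, head=-2, tape[-3..4]=00100010 (head:  ^)
Step 6: in state C at pos -2, read 0 -> (C,0)->write 1,move L,goto B. Now: state=B, head=-3, tape[-4..4]=001100010 (head:  ^)
Cells containing 1 after step 6: {-2, -1, 3} -> 3 cell(s)

Answer: 3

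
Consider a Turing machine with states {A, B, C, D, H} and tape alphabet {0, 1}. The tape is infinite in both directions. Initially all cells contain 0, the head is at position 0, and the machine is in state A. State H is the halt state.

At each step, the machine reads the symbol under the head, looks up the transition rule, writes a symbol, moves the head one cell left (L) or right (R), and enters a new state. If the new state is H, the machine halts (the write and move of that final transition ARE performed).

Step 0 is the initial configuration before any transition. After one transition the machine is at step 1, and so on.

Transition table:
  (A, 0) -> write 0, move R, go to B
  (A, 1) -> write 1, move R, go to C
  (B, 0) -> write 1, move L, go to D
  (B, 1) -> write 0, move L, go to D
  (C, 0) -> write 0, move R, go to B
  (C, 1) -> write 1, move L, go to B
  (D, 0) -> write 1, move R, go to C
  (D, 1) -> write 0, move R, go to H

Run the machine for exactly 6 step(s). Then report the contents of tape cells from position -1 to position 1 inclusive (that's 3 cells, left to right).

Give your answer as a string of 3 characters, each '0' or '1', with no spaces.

Step 1: in state A at pos 0, read 0 -> (A,0)->write 0,move R,goto B. Now: state=B, head=1, tape[-1..2]=0000 (head:   ^)
Step 2: in state B at pos 1, read 0 -> (B,0)->write 1,move L,goto D. Now: state=D, head=0, tape[-1..2]=0010 (head:  ^)
Step 3: in state D at pos 0, read 0 -> (D,0)->write 1,move R,goto C. Now: state=C, head=1, tape[-1..2]=0110 (head:   ^)
Step 4: in state C at pos 1, read 1 -> (C,1)->write 1,move L,goto B. Now: state=B, head=0, tape[-1..2]=0110 (head:  ^)
Step 5: in state B at pos 0, read 1 -> (B,1)->write 0,move L,goto D. Now: state=D, head=-1, tape[-2..2]=00010 (head:  ^)
Step 6: in state D at pos -1, read 0 -> (D,0)->write 1,move R,goto C. Now: state=C, head=0, tape[-2..2]=01010 (head:   ^)

Answer: 101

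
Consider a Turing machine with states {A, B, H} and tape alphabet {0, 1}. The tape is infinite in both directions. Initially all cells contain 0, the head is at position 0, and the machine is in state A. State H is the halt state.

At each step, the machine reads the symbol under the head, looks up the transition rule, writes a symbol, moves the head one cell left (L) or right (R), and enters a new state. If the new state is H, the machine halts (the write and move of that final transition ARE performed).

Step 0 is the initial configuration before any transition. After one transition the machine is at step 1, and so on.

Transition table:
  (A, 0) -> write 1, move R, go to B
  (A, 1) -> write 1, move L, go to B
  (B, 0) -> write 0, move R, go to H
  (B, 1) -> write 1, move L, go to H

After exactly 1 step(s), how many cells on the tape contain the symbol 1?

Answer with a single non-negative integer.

Answer: 1

Derivation:
Step 1: in state A at pos 0, read 0 -> (A,0)->write 1,move R,goto B. Now: state=B, head=1, tape[-1..2]=0100 (head:   ^)
Cells containing 1 after step 1: {0} -> 1 cell(s)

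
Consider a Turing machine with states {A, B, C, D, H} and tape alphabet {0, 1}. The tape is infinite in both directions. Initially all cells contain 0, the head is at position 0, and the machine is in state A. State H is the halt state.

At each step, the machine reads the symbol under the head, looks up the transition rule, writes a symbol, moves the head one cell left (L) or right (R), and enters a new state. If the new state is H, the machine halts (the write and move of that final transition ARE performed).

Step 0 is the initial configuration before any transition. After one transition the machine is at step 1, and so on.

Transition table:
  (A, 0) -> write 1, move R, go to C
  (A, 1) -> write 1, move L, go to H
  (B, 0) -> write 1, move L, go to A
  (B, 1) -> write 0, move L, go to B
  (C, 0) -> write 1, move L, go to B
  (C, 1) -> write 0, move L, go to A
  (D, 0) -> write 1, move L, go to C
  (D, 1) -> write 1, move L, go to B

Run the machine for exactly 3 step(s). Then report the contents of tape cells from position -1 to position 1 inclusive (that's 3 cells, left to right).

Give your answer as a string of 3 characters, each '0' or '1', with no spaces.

Answer: 001

Derivation:
Step 1: in state A at pos 0, read 0 -> (A,0)->write 1,move R,goto C. Now: state=C, head=1, tape[-1..2]=0100 (head:   ^)
Step 2: in state C at pos 1, read 0 -> (C,0)->write 1,move L,goto B. Now: state=B, head=0, tape[-1..2]=0110 (head:  ^)
Step 3: in state B at pos 0, read 1 -> (B,1)->write 0,move L,goto B. Now: state=B, head=-1, tape[-2..2]=00010 (head:  ^)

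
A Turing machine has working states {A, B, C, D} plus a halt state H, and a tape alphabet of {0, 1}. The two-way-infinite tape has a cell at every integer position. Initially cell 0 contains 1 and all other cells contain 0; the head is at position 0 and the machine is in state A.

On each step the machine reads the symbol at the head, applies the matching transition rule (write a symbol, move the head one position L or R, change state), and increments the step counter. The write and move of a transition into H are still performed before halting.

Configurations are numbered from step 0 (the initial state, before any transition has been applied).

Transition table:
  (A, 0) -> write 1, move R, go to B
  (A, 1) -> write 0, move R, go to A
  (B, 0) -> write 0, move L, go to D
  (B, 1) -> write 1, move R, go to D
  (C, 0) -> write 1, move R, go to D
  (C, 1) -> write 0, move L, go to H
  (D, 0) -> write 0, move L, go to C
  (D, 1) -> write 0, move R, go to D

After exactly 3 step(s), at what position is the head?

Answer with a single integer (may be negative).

Step 1: in state A at pos 0, read 1 -> (A,1)->write 0,move R,goto A. Now: state=A, head=1, tape[-1..2]=0000 (head:   ^)
Step 2: in state A at pos 1, read 0 -> (A,0)->write 1,move R,goto B. Now: state=B, head=2, tape[-1..3]=00100 (head:    ^)
Step 3: in state B at pos 2, read 0 -> (B,0)->write 0,move L,goto D. Now: state=D, head=1, tape[-1..3]=00100 (head:   ^)

Answer: 1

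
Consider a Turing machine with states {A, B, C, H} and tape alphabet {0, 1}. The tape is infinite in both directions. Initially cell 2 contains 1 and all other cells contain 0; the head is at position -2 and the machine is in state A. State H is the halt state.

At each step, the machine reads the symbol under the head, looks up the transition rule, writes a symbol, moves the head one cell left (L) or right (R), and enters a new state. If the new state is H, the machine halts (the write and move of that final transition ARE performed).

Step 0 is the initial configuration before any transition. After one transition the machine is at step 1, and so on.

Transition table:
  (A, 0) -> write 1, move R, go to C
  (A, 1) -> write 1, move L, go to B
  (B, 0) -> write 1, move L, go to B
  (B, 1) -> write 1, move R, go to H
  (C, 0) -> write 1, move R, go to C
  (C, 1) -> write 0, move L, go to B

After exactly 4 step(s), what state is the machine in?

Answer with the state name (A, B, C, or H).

Answer: C

Derivation:
Step 1: in state A at pos -2, read 0 -> (A,0)->write 1,move R,goto C. Now: state=C, head=-1, tape[-3..3]=0100010 (head:   ^)
Step 2: in state C at pos -1, read 0 -> (C,0)->write 1,move R,goto C. Now: state=C, head=0, tape[-3..3]=0110010 (head:    ^)
Step 3: in state C at pos 0, read 0 -> (C,0)->write 1,move R,goto C. Now: state=C, head=1, tape[-3..3]=0111010 (head:     ^)
Step 4: in state C at pos 1, read 0 -> (C,0)->write 1,move R,goto C. Now: state=C, head=2, tape[-3..3]=0111110 (head:      ^)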